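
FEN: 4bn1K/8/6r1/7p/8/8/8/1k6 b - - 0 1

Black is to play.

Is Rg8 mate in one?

After Rg8: white king on h8; in check: yes, from the black rook on g8.
White has 1 legal reply: Kxg8.
In check but a legal move exists → not checkmate.

no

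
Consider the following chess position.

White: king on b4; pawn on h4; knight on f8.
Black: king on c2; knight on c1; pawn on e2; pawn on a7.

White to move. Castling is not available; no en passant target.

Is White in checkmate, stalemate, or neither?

neither

White to move; white king on b4.
In check: no.
Legal moves for White: Nh7, Nd7, Ng6, Ne6, Kc5, Kb5, Ka5, Kc4, Ka4, Ka3, h5.
White has 11 legal moves and is not in check → neither.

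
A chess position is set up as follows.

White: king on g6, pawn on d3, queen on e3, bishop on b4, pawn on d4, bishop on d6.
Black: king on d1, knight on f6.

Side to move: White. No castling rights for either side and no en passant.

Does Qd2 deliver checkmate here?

After Qd2: black king on d1; in check: yes, from the white queen on d2.
King squares — c1: attacked by Qd2; e1: attacked by Qd2; c2: attacked by Qd2; d2: attacked by Bb4; e2: attacked by Qd2.
Black has no legal moves → checkmate.

yes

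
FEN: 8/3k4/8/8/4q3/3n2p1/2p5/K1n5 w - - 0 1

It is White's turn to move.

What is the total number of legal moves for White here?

0

White to move; king on a1.
In check: no.
Legal moves: none.
Count: 0.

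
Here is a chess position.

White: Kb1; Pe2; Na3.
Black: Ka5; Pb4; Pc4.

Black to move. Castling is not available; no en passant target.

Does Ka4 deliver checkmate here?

After Ka4: white king on b1; in check: no.
White is not in check, so this cannot be checkmate.

no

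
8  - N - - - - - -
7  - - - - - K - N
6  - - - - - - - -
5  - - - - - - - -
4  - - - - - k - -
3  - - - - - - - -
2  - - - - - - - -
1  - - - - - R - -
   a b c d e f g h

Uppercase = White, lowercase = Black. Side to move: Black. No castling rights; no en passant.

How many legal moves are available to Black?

5

Black to move; king on f4.
In check: yes, from the white rook on f1.
Legal moves: Ke5, Kg4, Ke4, Kg3, Ke3.
Count: 5.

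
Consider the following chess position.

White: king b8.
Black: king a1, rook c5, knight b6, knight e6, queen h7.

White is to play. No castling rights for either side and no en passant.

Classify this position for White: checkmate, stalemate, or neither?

stalemate

White to move; white king on b8.
In check: no.
King squares — a7: attacked by Qh7; b7: attacked by Qh7; c7: attacked by Rc5; a8: attacked by Nb6; c8: attacked by Rc5.
Legal moves for White: none.
Not in check and no legal moves → stalemate.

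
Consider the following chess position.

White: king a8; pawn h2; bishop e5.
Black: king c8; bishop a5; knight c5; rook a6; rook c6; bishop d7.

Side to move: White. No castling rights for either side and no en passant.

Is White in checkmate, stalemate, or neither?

checkmate

White to move; white king on a8.
In check: yes, from the black rook on a6.
King squares — a7: attacked by Ra6; b7: attacked by Nc5; b8: attacked by Kc8.
Legal moves for White: none.
In check with no legal moves → checkmate.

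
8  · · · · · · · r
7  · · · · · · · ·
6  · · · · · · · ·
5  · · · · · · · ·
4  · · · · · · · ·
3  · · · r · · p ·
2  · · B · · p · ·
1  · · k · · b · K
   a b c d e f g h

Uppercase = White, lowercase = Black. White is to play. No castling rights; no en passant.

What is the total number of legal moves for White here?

White to move; king on h1.
In check: yes, from the black rook on h8.
Legal moves: none.
Count: 0.

0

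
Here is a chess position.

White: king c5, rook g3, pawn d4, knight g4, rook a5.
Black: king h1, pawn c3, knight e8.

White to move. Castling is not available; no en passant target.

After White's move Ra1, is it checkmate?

After Ra1: black king on h1; in check: yes, from the white rook on a1.
King squares — g1: attacked by Ra1; g2: attacked by Rg3; h2: attacked by Ng4.
Black has no legal moves → checkmate.

yes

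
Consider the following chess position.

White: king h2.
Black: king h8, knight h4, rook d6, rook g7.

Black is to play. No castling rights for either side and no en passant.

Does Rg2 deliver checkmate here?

After Rg2: white king on h2; in check: yes, from the black rook on g2.
White has 2 legal replies: Kh3, Kh1.
In check but a legal move exists → not checkmate.

no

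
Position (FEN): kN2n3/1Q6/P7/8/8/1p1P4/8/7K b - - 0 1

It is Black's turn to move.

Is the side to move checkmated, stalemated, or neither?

checkmate

Black to move; black king on a8.
In check: yes, from the white queen on b7.
King squares — a7: attacked by Qb7; b7: attacked by Pa6; b8: attacked by Qb7.
Legal moves for Black: none.
In check with no legal moves → checkmate.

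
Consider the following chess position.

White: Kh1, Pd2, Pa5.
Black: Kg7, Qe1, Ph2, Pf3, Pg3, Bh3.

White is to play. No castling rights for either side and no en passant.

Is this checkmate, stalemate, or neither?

White to move; white king on h1.
In check: yes, from the black queen on e1.
King squares — g1: attacked by Qe1; g2: attacked by Pf3; h2: attacked by Pg3.
Legal moves for White: none.
In check with no legal moves → checkmate.

checkmate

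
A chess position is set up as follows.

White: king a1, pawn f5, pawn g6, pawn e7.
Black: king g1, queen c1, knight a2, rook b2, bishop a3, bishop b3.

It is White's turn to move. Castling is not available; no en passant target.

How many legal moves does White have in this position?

White to move; king on a1.
In check: yes, from the black queen on c1.
Legal moves: none.
Count: 0.

0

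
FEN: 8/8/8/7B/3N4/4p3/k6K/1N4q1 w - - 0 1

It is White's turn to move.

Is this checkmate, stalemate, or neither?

White to move; white king on h2.
In check: yes, from the black queen on g1.
Legal moves for White: Kh3, Kxg1.
White is in check but has 2 legal moves → neither.

neither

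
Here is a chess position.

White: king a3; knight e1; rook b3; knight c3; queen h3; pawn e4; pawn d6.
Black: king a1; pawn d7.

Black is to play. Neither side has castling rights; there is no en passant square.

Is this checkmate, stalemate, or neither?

Black to move; black king on a1.
In check: no.
King squares — b1: attacked by Rb3; a2: attacked by Ka3; b2: attacked by Ka3.
Legal moves for Black: none.
Not in check and no legal moves → stalemate.

stalemate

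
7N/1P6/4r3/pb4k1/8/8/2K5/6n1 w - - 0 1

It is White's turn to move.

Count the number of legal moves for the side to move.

White to move; king on c2.
In check: no.
Legal moves: Nf7+, Ng6, Kc3, Kb3, Kd2, Kb2, Kd1, Kc1, Kb1, b8=Q, b8=R, b8=B, b8=N.
Count: 13.

13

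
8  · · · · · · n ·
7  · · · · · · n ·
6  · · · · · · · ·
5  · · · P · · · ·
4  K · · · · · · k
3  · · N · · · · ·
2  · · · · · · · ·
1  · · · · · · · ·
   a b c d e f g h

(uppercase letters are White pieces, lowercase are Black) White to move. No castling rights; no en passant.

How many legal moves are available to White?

White to move; king on a4.
In check: no.
Legal moves: Kb5, Ka5, Kb4, Kb3, Ka3, Nb5, Ne4, Ne2, Na2, Nd1, Nb1, d6.
Count: 12.

12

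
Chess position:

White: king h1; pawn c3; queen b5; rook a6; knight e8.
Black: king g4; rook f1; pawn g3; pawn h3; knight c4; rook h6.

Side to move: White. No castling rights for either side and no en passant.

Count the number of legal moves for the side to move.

0

White to move; king on h1.
In check: yes, from the black rook on f1.
Legal moves: none.
Count: 0.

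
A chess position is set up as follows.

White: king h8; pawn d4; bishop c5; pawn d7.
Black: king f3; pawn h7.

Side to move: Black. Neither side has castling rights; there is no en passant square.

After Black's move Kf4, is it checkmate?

no

After Kf4: white king on h8; in check: no.
White is not in check, so this cannot be checkmate.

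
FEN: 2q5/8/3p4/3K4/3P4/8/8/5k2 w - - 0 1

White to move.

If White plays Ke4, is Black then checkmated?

no

After Ke4: black king on f1; in check: no.
Black is not in check, so this cannot be checkmate.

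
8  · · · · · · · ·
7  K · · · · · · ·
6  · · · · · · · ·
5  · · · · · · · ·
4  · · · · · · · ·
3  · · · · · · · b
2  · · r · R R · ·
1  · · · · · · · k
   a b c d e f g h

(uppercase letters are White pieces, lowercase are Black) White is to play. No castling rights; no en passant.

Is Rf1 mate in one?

After Rf1: black king on h1; in check: yes, from the white rook on f1.
Black has 1 legal reply: Bxf1.
In check but a legal move exists → not checkmate.

no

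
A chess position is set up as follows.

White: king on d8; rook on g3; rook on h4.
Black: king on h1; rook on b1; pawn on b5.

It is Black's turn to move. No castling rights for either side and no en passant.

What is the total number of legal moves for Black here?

Black to move; king on h1.
In check: yes, from the white rook on h4.
Legal moves: none.
Count: 0.

0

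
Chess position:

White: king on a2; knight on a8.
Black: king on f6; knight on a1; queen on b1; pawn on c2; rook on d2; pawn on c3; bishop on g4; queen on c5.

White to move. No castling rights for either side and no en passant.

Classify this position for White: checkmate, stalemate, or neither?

White to move; white king on a2.
In check: yes, from the black queen on b1.
King squares — a1: attacked by Qb1; b1: attacked by Pc2; b2: attacked by Qb1; a3: attacked by Qc5; b3: attacked by Na1.
Legal moves for White: none.
In check with no legal moves → checkmate.

checkmate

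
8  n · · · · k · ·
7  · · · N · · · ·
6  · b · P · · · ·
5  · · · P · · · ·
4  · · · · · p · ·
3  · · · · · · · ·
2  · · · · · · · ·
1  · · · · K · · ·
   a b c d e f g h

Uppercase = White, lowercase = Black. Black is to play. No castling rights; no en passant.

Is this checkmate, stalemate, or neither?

neither

Black to move; black king on f8.
In check: yes, from the white knight on d7.
Legal moves for Black: Kg8, Ke8, Kg7, Kf7.
Black is in check but has 4 legal moves → neither.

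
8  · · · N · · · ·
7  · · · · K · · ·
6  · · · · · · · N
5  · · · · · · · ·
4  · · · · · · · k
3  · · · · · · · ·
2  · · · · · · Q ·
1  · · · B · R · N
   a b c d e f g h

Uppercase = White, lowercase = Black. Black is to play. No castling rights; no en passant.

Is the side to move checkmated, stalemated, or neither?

Black to move; black king on h4.
In check: no.
King squares — g3: attacked by Nh1; h3: attacked by Qg2; g4: attacked by Bd1; g5: attacked by Qg2; h5: attacked by Bd1.
Legal moves for Black: none.
Not in check and no legal moves → stalemate.

stalemate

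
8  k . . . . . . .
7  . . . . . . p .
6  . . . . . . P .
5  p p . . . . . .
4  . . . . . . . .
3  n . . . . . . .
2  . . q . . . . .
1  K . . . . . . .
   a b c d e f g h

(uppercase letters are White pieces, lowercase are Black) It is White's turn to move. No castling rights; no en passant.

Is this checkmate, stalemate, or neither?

stalemate

White to move; white king on a1.
In check: no.
King squares — b1: attacked by Qc2; a2: attacked by Qc2; b2: attacked by Qc2.
Legal moves for White: none.
Not in check and no legal moves → stalemate.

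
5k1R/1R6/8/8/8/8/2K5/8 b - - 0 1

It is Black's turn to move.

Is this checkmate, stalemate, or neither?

checkmate

Black to move; black king on f8.
In check: yes, from the white rook on h8.
King squares — e7: attacked by Rb7; f7: attacked by Rb7; g7: attacked by Rb7; e8: attacked by Rh8; g8: attacked by Rh8.
Legal moves for Black: none.
In check with no legal moves → checkmate.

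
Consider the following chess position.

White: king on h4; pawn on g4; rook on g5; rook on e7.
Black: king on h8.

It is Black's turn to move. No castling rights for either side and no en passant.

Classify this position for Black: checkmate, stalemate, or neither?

stalemate

Black to move; black king on h8.
In check: no.
King squares — g7: attacked by Rg5; h7: attacked by Re7; g8: attacked by Rg5.
Legal moves for Black: none.
Not in check and no legal moves → stalemate.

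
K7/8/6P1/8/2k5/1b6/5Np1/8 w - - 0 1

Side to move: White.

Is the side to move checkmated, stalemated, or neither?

neither

White to move; white king on a8.
In check: no.
Legal moves for White: Kb8, Kb7, Ka7, Ng4, Ne4, Nh3, Nd3, Nh1, Nd1, g7.
White has 10 legal moves and is not in check → neither.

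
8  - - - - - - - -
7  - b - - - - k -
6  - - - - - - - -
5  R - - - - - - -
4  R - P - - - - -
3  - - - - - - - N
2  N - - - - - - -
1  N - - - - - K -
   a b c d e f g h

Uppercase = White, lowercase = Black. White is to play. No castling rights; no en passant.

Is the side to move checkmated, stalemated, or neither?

neither

White to move; white king on g1.
In check: no.
Legal moves for White include: Ra8, Ra7, Ra6, Rh5, Rg5+, Rf5, Re5, Rd5, Rc5, Rb5, Rb4, Ra3, Ng5, Nf4, Nf2, Nb4, Nc3, Nc1, ... (list truncated; more exist).
White has legal moves and is not in check → neither.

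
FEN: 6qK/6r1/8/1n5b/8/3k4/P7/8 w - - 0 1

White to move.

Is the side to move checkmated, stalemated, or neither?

White to move; white king on h8.
In check: yes, from the black queen on g8.
King squares — g7: attacked by Qg8; h7: attacked by Rg7; g8: attacked by Rg7.
Legal moves for White: none.
In check with no legal moves → checkmate.

checkmate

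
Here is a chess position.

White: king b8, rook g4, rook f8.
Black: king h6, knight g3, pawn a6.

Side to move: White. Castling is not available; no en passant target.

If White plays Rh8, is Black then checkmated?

After Rh8: black king on h6; in check: yes, from the white rook on h8.
King squares — g5: attacked by Rg4; h5: attacked by Rh8; g6: attacked by Rg4; g7: attacked by Rg4; h7: attacked by Rh8.
Black has no legal moves → checkmate.

yes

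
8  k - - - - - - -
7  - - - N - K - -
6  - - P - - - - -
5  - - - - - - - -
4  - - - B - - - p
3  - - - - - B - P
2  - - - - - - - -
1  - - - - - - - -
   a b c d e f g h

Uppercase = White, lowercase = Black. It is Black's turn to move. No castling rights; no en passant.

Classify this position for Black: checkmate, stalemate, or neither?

Black to move; black king on a8.
In check: no.
King squares — a7: attacked by Bd4; b7: attacked by Pc6; b8: attacked by Nd7.
Legal moves for Black: none.
Not in check and no legal moves → stalemate.

stalemate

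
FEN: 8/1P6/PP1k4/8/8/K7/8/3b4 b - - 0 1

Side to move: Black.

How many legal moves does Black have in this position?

Black to move; king on d6.
In check: no.
Legal moves: Ke7, Kd7, Ke6, Kc6, Ke5, Kd5, Kc5, Bh5, Bg4, Ba4, Bf3, Bb3, Be2, Bc2.
Count: 14.

14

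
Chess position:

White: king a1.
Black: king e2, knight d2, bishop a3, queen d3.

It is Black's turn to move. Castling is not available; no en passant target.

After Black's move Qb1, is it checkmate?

After Qb1: white king on a1; in check: yes, from the black queen on b1.
King squares — b1: attacked by Nd2; a2: attacked by Qb1; b2: attacked by Qb1.
White has no legal moves → checkmate.

yes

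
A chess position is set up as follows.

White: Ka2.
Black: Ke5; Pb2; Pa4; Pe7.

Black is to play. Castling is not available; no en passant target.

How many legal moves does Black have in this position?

Black to move; king on e5.
In check: no.
Legal moves: Kf6, Ke6, Kd6, Kf5, Kd5, Kf4, Ke4, Kd4, e6, a3, b1=Q+, b1=R, b1=B+, b1=N.
Count: 14.

14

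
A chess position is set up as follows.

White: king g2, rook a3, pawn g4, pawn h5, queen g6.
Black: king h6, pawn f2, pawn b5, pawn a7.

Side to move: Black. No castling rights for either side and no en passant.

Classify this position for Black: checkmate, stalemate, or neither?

Black to move; black king on h6.
In check: yes, from the white queen on g6.
King squares — g5: attacked by Qg6; h5: attacked by Pg4; g6: attacked by Ph5; g7: attacked by Qg6; h7: attacked by Qg6.
Legal moves for Black: none.
In check with no legal moves → checkmate.

checkmate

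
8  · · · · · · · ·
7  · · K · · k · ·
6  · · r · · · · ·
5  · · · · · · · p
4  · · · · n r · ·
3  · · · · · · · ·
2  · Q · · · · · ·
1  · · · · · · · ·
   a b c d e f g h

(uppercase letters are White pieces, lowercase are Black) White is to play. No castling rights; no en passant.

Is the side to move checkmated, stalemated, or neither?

neither

White to move; white king on c7.
In check: yes, from the black rook on c6.
Legal moves for White: Kd8, Kb8, Kd7, Kb7, Kxc6.
White is in check but has 5 legal moves → neither.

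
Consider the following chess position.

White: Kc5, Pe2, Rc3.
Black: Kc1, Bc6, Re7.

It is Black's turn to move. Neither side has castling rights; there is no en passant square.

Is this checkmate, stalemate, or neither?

neither

Black to move; black king on c1.
In check: yes, from the white rook on c3.
King squares — b1: available; d1: available; b2: available; c2: attacked by Rc3; d2: available.
Legal moves for Black: Kd2, Kb2, Kd1, Kb1.
Black is in check but has 4 legal moves → neither.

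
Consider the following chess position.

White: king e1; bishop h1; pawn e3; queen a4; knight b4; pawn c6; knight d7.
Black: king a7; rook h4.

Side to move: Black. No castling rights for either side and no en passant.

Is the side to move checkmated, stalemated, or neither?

Black to move; black king on a7.
In check: yes, from the white queen on a4.
King squares — a6: attacked by Qa4; b6: attacked by Nd7; b7: attacked by Pc6; a8: attacked by Qa4; b8: attacked by Nd7.
Legal moves for Black: none.
In check with no legal moves → checkmate.

checkmate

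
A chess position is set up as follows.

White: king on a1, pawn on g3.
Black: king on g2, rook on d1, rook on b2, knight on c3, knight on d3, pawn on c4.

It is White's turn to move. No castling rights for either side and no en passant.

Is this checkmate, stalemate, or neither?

checkmate

White to move; white king on a1.
In check: yes, from the black rook on d1.
King squares — b1: attacked by Rd1; a2: attacked by Rb2; b2: attacked by Nd3.
Legal moves for White: none.
In check with no legal moves → checkmate.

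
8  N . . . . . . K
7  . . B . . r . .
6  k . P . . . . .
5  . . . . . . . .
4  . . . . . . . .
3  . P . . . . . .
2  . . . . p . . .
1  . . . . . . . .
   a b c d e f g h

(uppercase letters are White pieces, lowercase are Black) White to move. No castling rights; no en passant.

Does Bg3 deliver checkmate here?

After Bg3: black king on a6; in check: no.
Black is not in check, so this cannot be checkmate.

no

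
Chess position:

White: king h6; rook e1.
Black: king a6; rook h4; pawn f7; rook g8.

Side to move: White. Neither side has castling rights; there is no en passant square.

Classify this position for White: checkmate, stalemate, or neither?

checkmate

White to move; white king on h6.
In check: yes, from the black rook on h4.
King squares — g5: attacked by Rg8; h5: attacked by Rh4; g6: attacked by Pf7; g7: attacked by Rg8; h7: attacked by Rh4.
Legal moves for White: none.
In check with no legal moves → checkmate.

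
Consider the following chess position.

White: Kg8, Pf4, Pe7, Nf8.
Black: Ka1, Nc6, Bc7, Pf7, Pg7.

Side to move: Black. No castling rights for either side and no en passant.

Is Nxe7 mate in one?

After Nxe7: white king on g8; in check: yes, from the black knight on e7.
White has 4 legal replies: Kh8, Kh7, Kxg7, Kxf7.
In check but a legal move exists → not checkmate.

no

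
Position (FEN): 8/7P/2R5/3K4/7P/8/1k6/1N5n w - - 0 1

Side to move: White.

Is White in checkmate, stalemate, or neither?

White to move; white king on d5.
In check: no.
Legal moves for White include: Rc8, Rc7, Rh6, Rg6, Rf6, Re6, Rd6, Rb6+, Ra6, Rc5, Rc4, Rc3, Rc2+, Rc1, Ke6, Kd6, Ke5, Kc5, ... (list truncated; more exist).
White has legal moves and is not in check → neither.

neither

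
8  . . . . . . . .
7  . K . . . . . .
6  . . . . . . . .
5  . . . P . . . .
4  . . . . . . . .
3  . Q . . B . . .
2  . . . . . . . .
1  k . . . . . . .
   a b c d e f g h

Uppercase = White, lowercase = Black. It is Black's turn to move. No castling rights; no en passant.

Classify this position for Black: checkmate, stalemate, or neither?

stalemate

Black to move; black king on a1.
In check: no.
King squares — b1: attacked by Qb3; a2: attacked by Qb3; b2: attacked by Qb3.
Legal moves for Black: none.
Not in check and no legal moves → stalemate.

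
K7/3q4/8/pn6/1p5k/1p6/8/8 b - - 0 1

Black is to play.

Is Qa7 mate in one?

After Qa7: white king on a8; in check: yes, from the black queen on a7.
King squares — a7: attacked by Nb5; b7: attacked by Qa7; b8: attacked by Qa7.
White has no legal moves → checkmate.

yes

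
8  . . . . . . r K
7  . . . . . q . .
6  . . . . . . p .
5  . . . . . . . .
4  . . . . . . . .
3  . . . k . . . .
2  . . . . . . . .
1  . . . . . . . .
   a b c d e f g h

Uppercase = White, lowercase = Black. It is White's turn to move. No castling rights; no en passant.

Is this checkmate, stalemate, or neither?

checkmate

White to move; white king on h8.
In check: yes, from the black rook on g8.
King squares — g7: attacked by Qf7; h7: attacked by Qf7; g8: attacked by Qf7.
Legal moves for White: none.
In check with no legal moves → checkmate.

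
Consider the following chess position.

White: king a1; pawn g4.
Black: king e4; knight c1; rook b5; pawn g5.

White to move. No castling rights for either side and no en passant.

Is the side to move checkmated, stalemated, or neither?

White to move; white king on a1.
In check: no.
King squares — b1: attacked by Rb5; a2: attacked by Nc1; b2: attacked by Rb5.
Legal moves for White: none.
Not in check and no legal moves → stalemate.

stalemate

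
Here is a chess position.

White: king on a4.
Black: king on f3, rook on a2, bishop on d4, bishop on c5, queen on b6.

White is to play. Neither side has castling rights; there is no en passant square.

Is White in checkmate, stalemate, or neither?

checkmate

White to move; white king on a4.
In check: yes, from the black rook on a2.
King squares — a3: attacked by Ra2; b3: attacked by Qb6; b4: attacked by Bc5; a5: attacked by Ra2; b5: attacked by Qb6.
Legal moves for White: none.
In check with no legal moves → checkmate.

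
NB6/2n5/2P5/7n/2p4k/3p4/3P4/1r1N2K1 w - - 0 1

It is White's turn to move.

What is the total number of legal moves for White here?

White to move; king on g1.
In check: no.
Legal moves: Bxc7, Ba7, Nxc7, Nb6, Kh2, Kg2, Kf2, Kh1, Kf1.
Count: 9.

9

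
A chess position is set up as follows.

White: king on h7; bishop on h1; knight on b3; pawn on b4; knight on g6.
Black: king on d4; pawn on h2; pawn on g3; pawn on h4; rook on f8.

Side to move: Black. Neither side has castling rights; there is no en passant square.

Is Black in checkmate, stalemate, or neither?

Black to move; black king on d4.
In check: yes, from the white knight on b3.
Legal moves for Black: Kc4, Ke3, Kd3, Kc3.
Black is in check but has 4 legal moves → neither.

neither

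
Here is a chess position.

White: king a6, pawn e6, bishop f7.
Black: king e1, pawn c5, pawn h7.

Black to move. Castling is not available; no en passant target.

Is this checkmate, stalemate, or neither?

Black to move; black king on e1.
In check: no.
Legal moves for Black: Kf2, Ke2, Kd2, Kf1, Kd1, h6, c4, h5.
Black has 8 legal moves and is not in check → neither.

neither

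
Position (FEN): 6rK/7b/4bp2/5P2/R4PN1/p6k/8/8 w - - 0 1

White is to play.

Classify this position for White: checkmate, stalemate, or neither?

White to move; white king on h8.
In check: yes, from the black rook on g8.
King squares — g7: attacked by Rg8; h7: available; g8: attacked by Be6.
Legal moves for White: Kxh7.
White is in check but has 1 legal move → neither.

neither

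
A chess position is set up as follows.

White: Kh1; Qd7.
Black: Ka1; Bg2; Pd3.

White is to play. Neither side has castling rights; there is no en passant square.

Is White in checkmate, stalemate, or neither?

neither

White to move; white king on h1.
In check: yes, from the black bishop on g2.
Legal moves for White: Kh2, Kxg2, Kg1.
White is in check but has 3 legal moves → neither.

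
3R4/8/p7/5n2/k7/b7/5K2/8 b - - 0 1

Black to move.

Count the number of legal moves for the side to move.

20

Black to move; king on a4.
In check: no.
Legal moves: Ng7, Ne7, Nh6, Nd6, Nh4, Nd4, Ng3, Ne3, Kb5, Ka5, Kb4, Kb3, Bf8, Be7, Bd6, Bc5+, Bb4, Bb2, Bc1, a5.
Count: 20.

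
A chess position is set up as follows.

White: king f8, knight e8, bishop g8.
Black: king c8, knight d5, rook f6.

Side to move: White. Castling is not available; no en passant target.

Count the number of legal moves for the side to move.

White to move; king on f8.
In check: yes, from the black rook on f6.
Legal moves: Kg7, Bf7, Nxf6.
Count: 3.

3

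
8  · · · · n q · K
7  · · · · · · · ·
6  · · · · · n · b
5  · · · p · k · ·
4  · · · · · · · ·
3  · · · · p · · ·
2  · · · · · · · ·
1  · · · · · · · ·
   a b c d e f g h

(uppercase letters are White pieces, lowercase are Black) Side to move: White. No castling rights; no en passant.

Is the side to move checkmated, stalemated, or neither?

White to move; white king on h8.
In check: yes, from the black queen on f8.
King squares — g7: attacked by Bh6; h7: attacked by Nf6; g8: attacked by Nf6.
Legal moves for White: none.
In check with no legal moves → checkmate.

checkmate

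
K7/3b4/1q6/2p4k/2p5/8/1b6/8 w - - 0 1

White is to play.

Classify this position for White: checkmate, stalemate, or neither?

White to move; white king on a8.
In check: no.
King squares — a7: attacked by Qb6; b7: attacked by Qb6; b8: attacked by Qb6.
Legal moves for White: none.
Not in check and no legal moves → stalemate.

stalemate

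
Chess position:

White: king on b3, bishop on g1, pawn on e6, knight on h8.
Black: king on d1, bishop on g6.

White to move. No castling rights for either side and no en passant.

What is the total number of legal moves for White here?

White to move; king on b3.
In check: no.
Legal moves: Nf7, Nxg6, Kc4, Kb4, Ka4, Kc3, Ka3, Kb2, Ka2, Ba7, Bb6, Bc5, Bd4, Be3, Bh2, Bf2, e7.
Count: 17.

17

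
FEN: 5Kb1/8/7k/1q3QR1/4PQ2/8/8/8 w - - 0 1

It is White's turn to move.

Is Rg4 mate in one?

yes

After Rg4: black king on h6; in check: yes, from the white queen on f4.
King squares — g5: attacked by Qf4; h5: attacked by Qf5; g6: attacked by Rg4; g7: attacked by Rg4; h7: attacked by Qf5.
Black has no legal moves → checkmate.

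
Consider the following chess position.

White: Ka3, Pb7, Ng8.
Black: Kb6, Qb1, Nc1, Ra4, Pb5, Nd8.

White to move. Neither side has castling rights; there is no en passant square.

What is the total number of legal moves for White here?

0

White to move; king on a3.
In check: yes, from the black rook on a4.
Legal moves: none.
Count: 0.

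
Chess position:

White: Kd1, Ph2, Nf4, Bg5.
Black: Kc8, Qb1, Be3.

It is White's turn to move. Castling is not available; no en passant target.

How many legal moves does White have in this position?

White to move; king on d1.
In check: yes, from the black queen on b1.
Legal moves: Ke2.
Count: 1.

1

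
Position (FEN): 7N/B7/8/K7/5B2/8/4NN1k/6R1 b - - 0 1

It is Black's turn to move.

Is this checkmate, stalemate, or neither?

checkmate

Black to move; black king on h2.
In check: yes, from the white bishop on f4.
King squares — g1: attacked by Ne2; h1: attacked by Rg1; g2: attacked by Rg1; g3: attacked by Rg1; h3: attacked by Nf2.
Legal moves for Black: none.
In check with no legal moves → checkmate.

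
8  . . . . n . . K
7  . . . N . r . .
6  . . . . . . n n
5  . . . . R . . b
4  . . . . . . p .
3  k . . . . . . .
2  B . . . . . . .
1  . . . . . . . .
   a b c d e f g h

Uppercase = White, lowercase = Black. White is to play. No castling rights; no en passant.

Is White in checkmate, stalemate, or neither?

White to move; white king on h8.
In check: yes, from the black knight on g6.
King squares — g7: attacked by Rf7; h7: attacked by Rf7; g8: attacked by Nh6.
Legal moves for White: none.
In check with no legal moves → checkmate.

checkmate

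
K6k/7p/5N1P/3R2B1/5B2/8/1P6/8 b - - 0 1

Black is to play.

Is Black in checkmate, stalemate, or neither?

stalemate

Black to move; black king on h8.
In check: no.
King squares — g7: attacked by Ph6; h7: own pawn; g8: attacked by Nf6.
Legal moves for Black: none.
Not in check and no legal moves → stalemate.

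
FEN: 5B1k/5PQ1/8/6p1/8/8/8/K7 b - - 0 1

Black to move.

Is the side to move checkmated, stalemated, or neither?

Black to move; black king on h8.
In check: yes, from the white queen on g7.
King squares — g7: attacked by Bf8; h7: attacked by Qg7; g8: attacked by Pf7.
Legal moves for Black: none.
In check with no legal moves → checkmate.

checkmate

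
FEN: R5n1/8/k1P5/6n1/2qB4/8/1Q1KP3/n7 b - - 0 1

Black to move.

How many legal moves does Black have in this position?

0

Black to move; king on a6.
In check: yes, from the white rook on a8.
Legal moves: none.
Count: 0.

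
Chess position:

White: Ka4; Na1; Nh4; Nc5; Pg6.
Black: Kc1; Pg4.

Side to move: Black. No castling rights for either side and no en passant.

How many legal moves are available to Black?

Black to move; king on c1.
In check: no.
Legal moves: Kd2, Kb2, Kd1, Kb1, g3.
Count: 5.

5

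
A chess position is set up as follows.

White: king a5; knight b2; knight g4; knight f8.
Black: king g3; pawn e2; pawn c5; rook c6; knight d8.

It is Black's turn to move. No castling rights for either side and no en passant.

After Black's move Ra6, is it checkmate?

no

After Ra6: white king on a5; in check: yes, from the black rook on a6.
White has 2 legal replies: Kxa6, Kb5.
In check but a legal move exists → not checkmate.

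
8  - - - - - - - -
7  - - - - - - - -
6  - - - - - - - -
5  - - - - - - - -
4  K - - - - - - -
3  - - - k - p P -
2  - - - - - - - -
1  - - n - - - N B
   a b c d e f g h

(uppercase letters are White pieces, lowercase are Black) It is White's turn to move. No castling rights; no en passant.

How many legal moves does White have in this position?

10

White to move; king on a4.
In check: no.
Legal moves: Kb5, Ka5, Kb4, Ka3, Bxf3, Bg2, Nh3, Nxf3, Ne2, g4.
Count: 10.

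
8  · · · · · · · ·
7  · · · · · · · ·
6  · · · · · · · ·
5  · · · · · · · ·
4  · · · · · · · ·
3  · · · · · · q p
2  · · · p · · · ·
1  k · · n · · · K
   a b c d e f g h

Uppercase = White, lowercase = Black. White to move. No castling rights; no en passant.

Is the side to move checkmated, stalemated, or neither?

stalemate

White to move; white king on h1.
In check: no.
King squares — g1: attacked by Qg3; g2: attacked by Qg3; h2: attacked by Qg3.
Legal moves for White: none.
Not in check and no legal moves → stalemate.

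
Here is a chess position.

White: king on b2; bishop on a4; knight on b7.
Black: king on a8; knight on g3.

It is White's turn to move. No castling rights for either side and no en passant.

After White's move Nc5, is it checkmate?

After Nc5: black king on a8; in check: no.
Black is not in check, so this cannot be checkmate.

no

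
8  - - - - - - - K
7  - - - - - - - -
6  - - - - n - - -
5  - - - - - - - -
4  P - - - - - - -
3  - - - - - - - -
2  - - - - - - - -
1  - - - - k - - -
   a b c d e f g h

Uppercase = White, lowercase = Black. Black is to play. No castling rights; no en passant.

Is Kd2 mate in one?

After Kd2: white king on h8; in check: no.
White is not in check, so this cannot be checkmate.

no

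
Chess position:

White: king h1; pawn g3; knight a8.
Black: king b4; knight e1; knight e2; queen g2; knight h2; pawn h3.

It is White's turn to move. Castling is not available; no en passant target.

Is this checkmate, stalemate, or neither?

White to move; white king on h1.
In check: yes, from the black queen on g2.
King squares — g1: attacked by Ne2; g2: attacked by Ne1; h2: attacked by Qg2.
Legal moves for White: none.
In check with no legal moves → checkmate.

checkmate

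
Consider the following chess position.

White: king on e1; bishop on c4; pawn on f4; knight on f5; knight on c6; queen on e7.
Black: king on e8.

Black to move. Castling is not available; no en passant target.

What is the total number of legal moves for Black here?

0

Black to move; king on e8.
In check: yes, from the white queen on e7.
Legal moves: none.
Count: 0.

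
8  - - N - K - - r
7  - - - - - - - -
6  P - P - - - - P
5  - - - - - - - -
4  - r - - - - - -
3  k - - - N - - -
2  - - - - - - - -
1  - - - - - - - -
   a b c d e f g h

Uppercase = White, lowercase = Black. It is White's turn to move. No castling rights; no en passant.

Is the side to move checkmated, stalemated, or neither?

White to move; white king on e8.
In check: yes, from the black rook on h8.
Legal moves for White: Kf7, Ke7, Kd7.
White is in check but has 3 legal moves → neither.

neither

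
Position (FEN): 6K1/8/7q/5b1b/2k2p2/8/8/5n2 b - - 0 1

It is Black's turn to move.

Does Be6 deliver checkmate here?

yes

After Be6: white king on g8; in check: yes, from the black bishop on e6.
King squares — f7: attacked by Bh5; g7: attacked by Qh6; h7: attacked by Qh6; f8: attacked by Qh6; h8: attacked by Qh6.
White has no legal moves → checkmate.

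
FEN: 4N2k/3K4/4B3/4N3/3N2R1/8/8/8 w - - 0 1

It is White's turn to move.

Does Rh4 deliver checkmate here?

After Rh4: black king on h8; in check: yes, from the white rook on h4.
King squares — g7: attacked by Ne8; h7: attacked by Rh4; g8: attacked by Be6.
Black has no legal moves → checkmate.

yes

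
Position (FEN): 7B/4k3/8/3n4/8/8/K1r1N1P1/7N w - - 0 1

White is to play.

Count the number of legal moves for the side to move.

White to move; king on a2.
In check: yes, from the black rook on c2.
Legal moves: Kb3, Ka3, Kb1, Ka1, Bb2.
Count: 5.

5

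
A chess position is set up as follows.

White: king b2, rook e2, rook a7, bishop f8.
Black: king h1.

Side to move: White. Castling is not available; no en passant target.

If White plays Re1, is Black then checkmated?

After Re1: black king on h1; in check: yes, from the white rook on e1.
Black has 2 legal replies: Kh2, Kg2.
In check but a legal move exists → not checkmate.

no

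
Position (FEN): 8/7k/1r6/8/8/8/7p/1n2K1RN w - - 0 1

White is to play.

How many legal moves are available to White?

White to move; king on e1.
In check: no.
Legal moves: Ng3, Nf2, Rg8, Rg7+, Rg6, Rg5, Rg4, Rg3, Rg2, Rf1, Kf2, Ke2, Kf1, Kd1.
Count: 14.

14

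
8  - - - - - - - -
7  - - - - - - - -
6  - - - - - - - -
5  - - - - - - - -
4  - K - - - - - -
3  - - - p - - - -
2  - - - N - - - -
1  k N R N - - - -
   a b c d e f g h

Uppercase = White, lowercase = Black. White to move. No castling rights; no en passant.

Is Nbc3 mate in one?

After Nbc3: black king on a1; in check: yes, from the white rook on c1.
King squares — b1: attacked by Rc1; a2: attacked by Nc3; b2: attacked by Nd1.
Black has no legal moves → checkmate.

yes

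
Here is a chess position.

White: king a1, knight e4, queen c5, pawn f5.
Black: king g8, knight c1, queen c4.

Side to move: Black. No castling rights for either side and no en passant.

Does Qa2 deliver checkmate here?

yes

After Qa2: white king on a1; in check: yes, from the black queen on a2.
King squares — b1: attacked by Qa2; a2: attacked by Nc1; b2: attacked by Qa2.
White has no legal moves → checkmate.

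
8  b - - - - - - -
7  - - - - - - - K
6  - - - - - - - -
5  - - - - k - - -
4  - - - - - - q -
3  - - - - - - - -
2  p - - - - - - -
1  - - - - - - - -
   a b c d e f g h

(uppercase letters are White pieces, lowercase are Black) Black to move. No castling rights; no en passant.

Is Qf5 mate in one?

no

After Qf5: white king on h7; in check: yes, from the black queen on f5.
White has 4 legal replies: Kh8, Kg8, Kg7, Kh6.
In check but a legal move exists → not checkmate.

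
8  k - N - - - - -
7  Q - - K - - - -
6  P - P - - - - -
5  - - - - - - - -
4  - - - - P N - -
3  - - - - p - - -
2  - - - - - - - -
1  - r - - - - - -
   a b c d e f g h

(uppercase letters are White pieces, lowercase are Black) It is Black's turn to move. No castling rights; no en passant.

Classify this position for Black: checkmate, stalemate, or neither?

Black to move; black king on a8.
In check: yes, from the white queen on a7.
King squares — a7: attacked by Nc8; b7: attacked by Pa6; b8: attacked by Qa7.
Legal moves for Black: none.
In check with no legal moves → checkmate.

checkmate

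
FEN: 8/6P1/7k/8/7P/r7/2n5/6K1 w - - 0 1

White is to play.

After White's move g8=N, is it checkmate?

After g8=N: black king on h6; in check: yes, from the white knight on g8.
Black has 4 legal replies: Kh7, Kg7, Kg6, Kh5.
In check but a legal move exists → not checkmate.

no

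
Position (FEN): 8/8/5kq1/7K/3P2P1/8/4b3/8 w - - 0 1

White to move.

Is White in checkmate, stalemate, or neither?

neither

White to move; white king on h5.
In check: yes, from the black queen on g6.
Legal moves for White: Kh4.
White is in check but has 1 legal move → neither.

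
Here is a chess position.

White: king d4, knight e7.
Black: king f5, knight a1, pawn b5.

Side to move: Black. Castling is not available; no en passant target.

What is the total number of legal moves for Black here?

Black to move; king on f5.
In check: yes, from the white knight on e7.
Legal moves: Kf6, Ke6, Kg5, Kg4, Kf4.
Count: 5.

5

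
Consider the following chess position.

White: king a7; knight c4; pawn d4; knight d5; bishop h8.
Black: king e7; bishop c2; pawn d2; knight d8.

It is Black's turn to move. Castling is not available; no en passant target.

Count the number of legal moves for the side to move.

Black to move; king on e7.
In check: yes, from the white knight on d5.
Legal moves: Kf8, Ke8, Kf7, Kd7, Ke6.
Count: 5.

5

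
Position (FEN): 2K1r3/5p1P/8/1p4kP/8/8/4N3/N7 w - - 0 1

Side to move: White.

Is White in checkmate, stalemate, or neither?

White to move; white king on c8.
In check: yes, from the black rook on e8.
Legal moves for White: Kd7, Kc7, Kb7.
White is in check but has 3 legal moves → neither.

neither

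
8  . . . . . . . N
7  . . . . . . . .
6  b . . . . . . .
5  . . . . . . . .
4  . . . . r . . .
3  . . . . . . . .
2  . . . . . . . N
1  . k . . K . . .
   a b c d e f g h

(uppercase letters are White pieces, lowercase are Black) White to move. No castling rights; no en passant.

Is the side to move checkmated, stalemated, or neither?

White to move; white king on e1.
In check: yes, from the black rook on e4.
King squares — d1: available; f1: attacked by Ba6; d2: available; e2: attacked by Re4; f2: available.
Legal moves for White: Kf2, Kd2, Kd1.
White is in check but has 3 legal moves → neither.

neither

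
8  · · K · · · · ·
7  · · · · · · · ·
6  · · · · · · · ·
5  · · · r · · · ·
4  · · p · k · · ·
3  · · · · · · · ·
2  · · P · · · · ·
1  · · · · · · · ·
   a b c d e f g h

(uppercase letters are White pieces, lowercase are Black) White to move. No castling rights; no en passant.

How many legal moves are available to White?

4

White to move; king on c8.
In check: no.
Legal moves: Kb8, Kc7, Kb7, c3.
Count: 4.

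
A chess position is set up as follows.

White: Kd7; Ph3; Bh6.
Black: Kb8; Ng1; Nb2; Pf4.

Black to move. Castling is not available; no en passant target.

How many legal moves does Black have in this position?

Black to move; king on b8.
In check: no.
Legal moves: Ka8, Kb7, Ka7, Nc4, Na4, Nd3, Nd1, Nxh3, Nf3, Ne2, f3.
Count: 11.

11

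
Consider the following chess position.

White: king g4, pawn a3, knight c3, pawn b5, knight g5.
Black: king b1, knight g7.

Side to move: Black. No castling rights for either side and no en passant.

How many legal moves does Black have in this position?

Black to move; king on b1.
In check: yes, from the white knight on c3.
Legal moves: Kc2, Kb2, Kc1, Ka1.
Count: 4.

4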